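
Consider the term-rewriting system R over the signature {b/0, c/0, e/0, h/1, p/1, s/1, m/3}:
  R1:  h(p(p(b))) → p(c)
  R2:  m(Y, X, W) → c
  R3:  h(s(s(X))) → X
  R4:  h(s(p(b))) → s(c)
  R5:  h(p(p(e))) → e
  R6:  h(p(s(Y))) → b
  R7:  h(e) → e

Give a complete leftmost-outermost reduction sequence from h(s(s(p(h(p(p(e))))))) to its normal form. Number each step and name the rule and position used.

p(e)

1. h(s(s(p(h(p(p(e)))))))  →  p(h(p(p(e))))   [R3 at ε]
2. p(h(p(p(e))))  →  p(e)   [R5 at 1]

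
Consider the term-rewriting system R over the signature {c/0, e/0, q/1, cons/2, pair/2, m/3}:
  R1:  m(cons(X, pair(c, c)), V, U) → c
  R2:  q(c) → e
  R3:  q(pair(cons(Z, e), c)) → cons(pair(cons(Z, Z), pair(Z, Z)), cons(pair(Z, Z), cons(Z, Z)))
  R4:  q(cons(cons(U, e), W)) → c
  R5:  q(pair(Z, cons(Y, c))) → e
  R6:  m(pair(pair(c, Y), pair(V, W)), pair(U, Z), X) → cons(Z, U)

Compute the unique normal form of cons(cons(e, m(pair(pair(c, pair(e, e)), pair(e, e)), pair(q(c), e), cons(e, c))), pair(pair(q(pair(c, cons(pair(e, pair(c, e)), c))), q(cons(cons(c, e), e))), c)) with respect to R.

1. cons(cons(e, m(pair(pair(c, pair(e, e)), pair(e, e)), pair(q(c), e), cons(e, c))), pair(pair(q(pair(c, cons(pair(e, pair(c, e)), c))), q(cons(cons(c, e), e))), c))  →  cons(cons(e, cons(e, q(c))), pair(pair(q(pair(c, cons(pair(e, pair(c, e)), c))), q(cons(cons(c, e), e))), c))   [R6 at 1.2]
2. cons(cons(e, cons(e, q(c))), pair(pair(q(pair(c, cons(pair(e, pair(c, e)), c))), q(cons(cons(c, e), e))), c))  →  cons(cons(e, cons(e, e)), pair(pair(q(pair(c, cons(pair(e, pair(c, e)), c))), q(cons(cons(c, e), e))), c))   [R2 at 1.2.2]
3. cons(cons(e, cons(e, e)), pair(pair(q(pair(c, cons(pair(e, pair(c, e)), c))), q(cons(cons(c, e), e))), c))  →  cons(cons(e, cons(e, e)), pair(pair(e, q(cons(cons(c, e), e))), c))   [R5 at 2.1.1]
4. cons(cons(e, cons(e, e)), pair(pair(e, q(cons(cons(c, e), e))), c))  →  cons(cons(e, cons(e, e)), pair(pair(e, c), c))   [R4 at 2.1.2]

cons(cons(e, cons(e, e)), pair(pair(e, c), c))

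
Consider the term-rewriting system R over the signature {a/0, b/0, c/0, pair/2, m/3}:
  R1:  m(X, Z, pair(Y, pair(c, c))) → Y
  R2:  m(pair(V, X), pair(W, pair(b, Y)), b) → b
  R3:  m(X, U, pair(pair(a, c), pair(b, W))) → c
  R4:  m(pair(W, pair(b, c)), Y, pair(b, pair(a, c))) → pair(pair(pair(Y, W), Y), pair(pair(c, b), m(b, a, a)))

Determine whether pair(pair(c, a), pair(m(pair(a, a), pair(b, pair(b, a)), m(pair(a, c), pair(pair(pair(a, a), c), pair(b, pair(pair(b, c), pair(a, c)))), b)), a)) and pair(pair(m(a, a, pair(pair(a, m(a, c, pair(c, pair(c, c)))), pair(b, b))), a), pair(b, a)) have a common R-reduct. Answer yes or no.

Reduce t₁ = pair(pair(c, a), pair(m(pair(a, a), pair(b, pair(b, a)), m(pair(a, c), pair(pair(pair(a, a), c), pair(b, pair(pair(b, c), pair(a, c)))), b)), a)):
1. pair(pair(c, a), pair(m(pair(a, a), pair(b, pair(b, a)), m(pair(a, c), pair(pair(pair(a, a), c), pair(b, pair(pair(b, c), pair(a, c)))), b)), a))  →  pair(pair(c, a), pair(m(pair(a, a), pair(b, pair(b, a)), b), a))   [R2 at 2.1.3]
2. pair(pair(c, a), pair(m(pair(a, a), pair(b, pair(b, a)), b), a))  →  pair(pair(c, a), pair(b, a))   [R2 at 2.1]

Reduce t₂ = pair(pair(m(a, a, pair(pair(a, m(a, c, pair(c, pair(c, c)))), pair(b, b))), a), pair(b, a)):
1. pair(pair(m(a, a, pair(pair(a, m(a, c, pair(c, pair(c, c)))), pair(b, b))), a), pair(b, a))  →  pair(pair(m(a, a, pair(pair(a, c), pair(b, b))), a), pair(b, a))   [R1 at 1.1.3.1.2]
2. pair(pair(m(a, a, pair(pair(a, c), pair(b, b))), a), pair(b, a))  →  pair(pair(c, a), pair(b, a))   [R3 at 1.1]

yes — NF(t₁) = pair(pair(c, a), pair(b, a)), NF(t₂) = pair(pair(c, a), pair(b, a))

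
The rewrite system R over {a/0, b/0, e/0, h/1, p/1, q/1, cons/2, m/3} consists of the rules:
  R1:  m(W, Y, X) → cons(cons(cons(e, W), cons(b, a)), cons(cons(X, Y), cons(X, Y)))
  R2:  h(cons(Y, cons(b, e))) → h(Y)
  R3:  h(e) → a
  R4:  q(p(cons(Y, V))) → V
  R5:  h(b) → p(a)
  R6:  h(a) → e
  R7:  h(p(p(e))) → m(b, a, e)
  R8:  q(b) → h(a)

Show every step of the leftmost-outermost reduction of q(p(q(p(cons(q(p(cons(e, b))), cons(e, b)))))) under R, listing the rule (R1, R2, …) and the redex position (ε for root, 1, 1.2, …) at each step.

b

1. q(p(q(p(cons(q(p(cons(e, b))), cons(e, b))))))  →  q(p(cons(e, b)))   [R4 at 1.1]
2. q(p(cons(e, b)))  →  b   [R4 at ε]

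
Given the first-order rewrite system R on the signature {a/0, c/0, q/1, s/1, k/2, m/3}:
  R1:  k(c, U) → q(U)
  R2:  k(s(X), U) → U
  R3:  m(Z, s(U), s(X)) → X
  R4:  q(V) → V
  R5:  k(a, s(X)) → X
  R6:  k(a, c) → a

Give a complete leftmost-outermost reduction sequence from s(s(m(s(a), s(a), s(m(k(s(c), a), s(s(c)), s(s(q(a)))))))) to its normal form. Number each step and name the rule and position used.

1. s(s(m(s(a), s(a), s(m(k(s(c), a), s(s(c)), s(s(q(a))))))))  →  s(s(m(k(s(c), a), s(s(c)), s(s(q(a))))))   [R3 at 1.1]
2. s(s(m(k(s(c), a), s(s(c)), s(s(q(a))))))  →  s(s(s(q(a))))   [R3 at 1.1]
3. s(s(s(q(a))))  →  s(s(s(a)))   [R4 at 1.1.1]

s(s(s(a)))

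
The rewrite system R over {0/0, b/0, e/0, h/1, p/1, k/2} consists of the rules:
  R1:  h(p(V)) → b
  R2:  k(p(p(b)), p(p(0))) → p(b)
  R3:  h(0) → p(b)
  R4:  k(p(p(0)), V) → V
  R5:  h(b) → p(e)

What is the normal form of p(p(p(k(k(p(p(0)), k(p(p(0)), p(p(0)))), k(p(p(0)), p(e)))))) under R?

1. p(p(p(k(k(p(p(0)), k(p(p(0)), p(p(0)))), k(p(p(0)), p(e))))))  →  p(p(p(k(k(p(p(0)), p(p(0))), k(p(p(0)), p(e))))))   [R4 at 1.1.1.1]
2. p(p(p(k(k(p(p(0)), p(p(0))), k(p(p(0)), p(e))))))  →  p(p(p(k(p(p(0)), k(p(p(0)), p(e))))))   [R4 at 1.1.1.1]
3. p(p(p(k(p(p(0)), k(p(p(0)), p(e))))))  →  p(p(p(k(p(p(0)), p(e)))))   [R4 at 1.1.1]
4. p(p(p(k(p(p(0)), p(e)))))  →  p(p(p(p(e))))   [R4 at 1.1.1]

p(p(p(p(e))))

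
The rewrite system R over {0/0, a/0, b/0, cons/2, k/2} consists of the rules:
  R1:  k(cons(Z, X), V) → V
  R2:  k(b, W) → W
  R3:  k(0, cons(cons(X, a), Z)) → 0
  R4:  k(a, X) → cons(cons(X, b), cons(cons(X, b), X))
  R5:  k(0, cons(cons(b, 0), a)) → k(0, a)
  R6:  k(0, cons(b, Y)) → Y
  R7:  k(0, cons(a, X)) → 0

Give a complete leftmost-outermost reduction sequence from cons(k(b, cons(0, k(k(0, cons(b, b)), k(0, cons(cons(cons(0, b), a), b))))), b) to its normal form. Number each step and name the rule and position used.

cons(cons(0, 0), b)

1. cons(k(b, cons(0, k(k(0, cons(b, b)), k(0, cons(cons(cons(0, b), a), b))))), b)  →  cons(cons(0, k(k(0, cons(b, b)), k(0, cons(cons(cons(0, b), a), b)))), b)   [R2 at 1]
2. cons(cons(0, k(k(0, cons(b, b)), k(0, cons(cons(cons(0, b), a), b)))), b)  →  cons(cons(0, k(b, k(0, cons(cons(cons(0, b), a), b)))), b)   [R6 at 1.2.1]
3. cons(cons(0, k(b, k(0, cons(cons(cons(0, b), a), b)))), b)  →  cons(cons(0, k(0, cons(cons(cons(0, b), a), b))), b)   [R2 at 1.2]
4. cons(cons(0, k(0, cons(cons(cons(0, b), a), b))), b)  →  cons(cons(0, 0), b)   [R3 at 1.2]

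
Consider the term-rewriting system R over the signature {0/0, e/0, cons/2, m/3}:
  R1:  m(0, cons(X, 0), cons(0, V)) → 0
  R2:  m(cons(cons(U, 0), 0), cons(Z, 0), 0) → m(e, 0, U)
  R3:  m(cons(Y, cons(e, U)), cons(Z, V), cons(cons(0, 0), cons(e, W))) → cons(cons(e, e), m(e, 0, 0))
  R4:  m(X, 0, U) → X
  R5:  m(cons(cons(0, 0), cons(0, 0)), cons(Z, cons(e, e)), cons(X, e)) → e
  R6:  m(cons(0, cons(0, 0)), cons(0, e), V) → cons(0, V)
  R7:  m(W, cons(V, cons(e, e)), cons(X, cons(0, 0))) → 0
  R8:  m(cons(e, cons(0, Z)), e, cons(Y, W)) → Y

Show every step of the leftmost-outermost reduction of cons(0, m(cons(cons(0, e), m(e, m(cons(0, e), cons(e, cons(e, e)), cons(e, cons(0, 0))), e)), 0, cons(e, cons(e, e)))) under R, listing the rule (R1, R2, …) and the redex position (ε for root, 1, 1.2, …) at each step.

cons(0, cons(cons(0, e), e))

1. cons(0, m(cons(cons(0, e), m(e, m(cons(0, e), cons(e, cons(e, e)), cons(e, cons(0, 0))), e)), 0, cons(e, cons(e, e))))  →  cons(0, cons(cons(0, e), m(e, m(cons(0, e), cons(e, cons(e, e)), cons(e, cons(0, 0))), e)))   [R4 at 2]
2. cons(0, cons(cons(0, e), m(e, m(cons(0, e), cons(e, cons(e, e)), cons(e, cons(0, 0))), e)))  →  cons(0, cons(cons(0, e), m(e, 0, e)))   [R7 at 2.2.2]
3. cons(0, cons(cons(0, e), m(e, 0, e)))  →  cons(0, cons(cons(0, e), e))   [R4 at 2.2]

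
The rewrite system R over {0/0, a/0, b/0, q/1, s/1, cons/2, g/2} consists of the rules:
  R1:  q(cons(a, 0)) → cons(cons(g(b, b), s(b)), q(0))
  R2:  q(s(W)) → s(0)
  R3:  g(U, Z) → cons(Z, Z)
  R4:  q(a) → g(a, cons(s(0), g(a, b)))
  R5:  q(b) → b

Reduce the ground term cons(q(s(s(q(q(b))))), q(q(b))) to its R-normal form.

1. cons(q(s(s(q(q(b))))), q(q(b)))  →  cons(s(0), q(q(b)))   [R2 at 1]
2. cons(s(0), q(q(b)))  →  cons(s(0), q(b))   [R5 at 2.1]
3. cons(s(0), q(b))  →  cons(s(0), b)   [R5 at 2]

cons(s(0), b)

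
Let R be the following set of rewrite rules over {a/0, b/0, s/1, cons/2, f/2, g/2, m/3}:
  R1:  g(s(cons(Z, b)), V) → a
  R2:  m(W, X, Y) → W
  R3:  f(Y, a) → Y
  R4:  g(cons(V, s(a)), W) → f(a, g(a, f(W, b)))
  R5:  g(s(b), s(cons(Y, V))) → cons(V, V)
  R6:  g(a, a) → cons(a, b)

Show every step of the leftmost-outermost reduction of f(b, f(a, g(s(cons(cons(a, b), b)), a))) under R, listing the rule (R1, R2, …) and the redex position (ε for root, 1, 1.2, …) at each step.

b

1. f(b, f(a, g(s(cons(cons(a, b), b)), a)))  →  f(b, f(a, a))   [R1 at 2.2]
2. f(b, f(a, a))  →  f(b, a)   [R3 at 2]
3. f(b, a)  →  b   [R3 at ε]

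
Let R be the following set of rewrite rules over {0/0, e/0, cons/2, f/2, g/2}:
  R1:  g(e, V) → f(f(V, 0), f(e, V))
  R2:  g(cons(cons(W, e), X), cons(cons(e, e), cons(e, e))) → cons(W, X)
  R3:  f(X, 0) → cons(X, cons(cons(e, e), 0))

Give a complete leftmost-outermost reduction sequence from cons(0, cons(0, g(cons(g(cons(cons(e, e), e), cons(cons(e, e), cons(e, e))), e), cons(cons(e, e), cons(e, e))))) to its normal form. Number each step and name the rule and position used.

1. cons(0, cons(0, g(cons(g(cons(cons(e, e), e), cons(cons(e, e), cons(e, e))), e), cons(cons(e, e), cons(e, e)))))  →  cons(0, cons(0, g(cons(cons(e, e), e), cons(cons(e, e), cons(e, e)))))   [R2 at 2.2.1.1]
2. cons(0, cons(0, g(cons(cons(e, e), e), cons(cons(e, e), cons(e, e)))))  →  cons(0, cons(0, cons(e, e)))   [R2 at 2.2]

cons(0, cons(0, cons(e, e)))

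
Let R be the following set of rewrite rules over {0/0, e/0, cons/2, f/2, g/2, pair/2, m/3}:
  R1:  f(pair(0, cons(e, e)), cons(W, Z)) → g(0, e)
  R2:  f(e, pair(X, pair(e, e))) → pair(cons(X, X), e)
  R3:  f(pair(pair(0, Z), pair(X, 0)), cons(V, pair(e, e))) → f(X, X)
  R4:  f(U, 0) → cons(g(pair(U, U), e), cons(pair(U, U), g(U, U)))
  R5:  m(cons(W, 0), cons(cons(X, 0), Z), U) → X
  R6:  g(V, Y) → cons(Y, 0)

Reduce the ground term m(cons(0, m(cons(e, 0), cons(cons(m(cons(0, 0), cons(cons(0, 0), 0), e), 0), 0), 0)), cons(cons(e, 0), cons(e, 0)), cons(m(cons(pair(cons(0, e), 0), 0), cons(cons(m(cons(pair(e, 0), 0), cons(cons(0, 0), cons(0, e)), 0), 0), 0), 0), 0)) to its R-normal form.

e

1. m(cons(0, m(cons(e, 0), cons(cons(m(cons(0, 0), cons(cons(0, 0), 0), e), 0), 0), 0)), cons(cons(e, 0), cons(e, 0)), cons(m(cons(pair(cons(0, e), 0), 0), cons(cons(m(cons(pair(e, 0), 0), cons(cons(0, 0), cons(0, e)), 0), 0), 0), 0), 0))  →  m(cons(0, m(cons(0, 0), cons(cons(0, 0), 0), e)), cons(cons(e, 0), cons(e, 0)), cons(m(cons(pair(cons(0, e), 0), 0), cons(cons(m(cons(pair(e, 0), 0), cons(cons(0, 0), cons(0, e)), 0), 0), 0), 0), 0))   [R5 at 1.2]
2. m(cons(0, m(cons(0, 0), cons(cons(0, 0), 0), e)), cons(cons(e, 0), cons(e, 0)), cons(m(cons(pair(cons(0, e), 0), 0), cons(cons(m(cons(pair(e, 0), 0), cons(cons(0, 0), cons(0, e)), 0), 0), 0), 0), 0))  →  m(cons(0, 0), cons(cons(e, 0), cons(e, 0)), cons(m(cons(pair(cons(0, e), 0), 0), cons(cons(m(cons(pair(e, 0), 0), cons(cons(0, 0), cons(0, e)), 0), 0), 0), 0), 0))   [R5 at 1.2]
3. m(cons(0, 0), cons(cons(e, 0), cons(e, 0)), cons(m(cons(pair(cons(0, e), 0), 0), cons(cons(m(cons(pair(e, 0), 0), cons(cons(0, 0), cons(0, e)), 0), 0), 0), 0), 0))  →  e   [R5 at ε]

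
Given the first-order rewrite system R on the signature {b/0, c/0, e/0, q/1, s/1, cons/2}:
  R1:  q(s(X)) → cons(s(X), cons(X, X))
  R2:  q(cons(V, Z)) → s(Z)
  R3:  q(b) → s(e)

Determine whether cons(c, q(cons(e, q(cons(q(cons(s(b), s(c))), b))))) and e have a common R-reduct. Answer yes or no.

no — NF(t₁) = cons(c, s(s(b))), NF(t₂) = e

Reduce t₁ = cons(c, q(cons(e, q(cons(q(cons(s(b), s(c))), b))))):
1. cons(c, q(cons(e, q(cons(q(cons(s(b), s(c))), b)))))  →  cons(c, s(q(cons(q(cons(s(b), s(c))), b))))   [R2 at 2]
2. cons(c, s(q(cons(q(cons(s(b), s(c))), b))))  →  cons(c, s(s(b)))   [R2 at 2.1]

Reduce t₂ = e:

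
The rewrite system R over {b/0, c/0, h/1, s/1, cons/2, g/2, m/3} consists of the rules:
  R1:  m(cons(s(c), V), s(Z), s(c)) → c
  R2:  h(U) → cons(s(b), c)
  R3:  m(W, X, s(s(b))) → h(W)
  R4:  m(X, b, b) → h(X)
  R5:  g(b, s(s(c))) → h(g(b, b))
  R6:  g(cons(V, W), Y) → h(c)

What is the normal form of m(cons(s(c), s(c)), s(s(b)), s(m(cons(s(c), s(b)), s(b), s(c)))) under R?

c

1. m(cons(s(c), s(c)), s(s(b)), s(m(cons(s(c), s(b)), s(b), s(c))))  →  m(cons(s(c), s(c)), s(s(b)), s(c))   [R1 at 3.1]
2. m(cons(s(c), s(c)), s(s(b)), s(c))  →  c   [R1 at ε]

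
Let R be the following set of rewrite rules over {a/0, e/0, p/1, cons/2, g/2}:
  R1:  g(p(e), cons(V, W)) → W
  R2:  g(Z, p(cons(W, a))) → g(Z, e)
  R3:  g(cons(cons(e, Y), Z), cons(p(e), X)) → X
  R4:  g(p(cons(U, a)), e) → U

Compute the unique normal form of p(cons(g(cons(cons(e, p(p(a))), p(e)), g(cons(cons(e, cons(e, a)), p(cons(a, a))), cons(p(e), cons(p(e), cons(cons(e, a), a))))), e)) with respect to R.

1. p(cons(g(cons(cons(e, p(p(a))), p(e)), g(cons(cons(e, cons(e, a)), p(cons(a, a))), cons(p(e), cons(p(e), cons(cons(e, a), a))))), e))  →  p(cons(g(cons(cons(e, p(p(a))), p(e)), cons(p(e), cons(cons(e, a), a))), e))   [R3 at 1.1.2]
2. p(cons(g(cons(cons(e, p(p(a))), p(e)), cons(p(e), cons(cons(e, a), a))), e))  →  p(cons(cons(cons(e, a), a), e))   [R3 at 1.1]

p(cons(cons(cons(e, a), a), e))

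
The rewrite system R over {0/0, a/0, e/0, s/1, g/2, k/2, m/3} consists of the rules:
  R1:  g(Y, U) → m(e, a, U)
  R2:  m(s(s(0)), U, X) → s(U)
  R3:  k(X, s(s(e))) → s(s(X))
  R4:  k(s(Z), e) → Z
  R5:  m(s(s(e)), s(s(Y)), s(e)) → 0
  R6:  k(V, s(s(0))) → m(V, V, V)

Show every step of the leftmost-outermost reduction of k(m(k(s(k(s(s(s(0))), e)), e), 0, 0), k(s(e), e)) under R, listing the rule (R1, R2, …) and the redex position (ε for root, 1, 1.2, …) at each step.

1. k(m(k(s(k(s(s(s(0))), e)), e), 0, 0), k(s(e), e))  →  k(m(k(s(s(s(0))), e), 0, 0), k(s(e), e))   [R4 at 1.1]
2. k(m(k(s(s(s(0))), e), 0, 0), k(s(e), e))  →  k(m(s(s(0)), 0, 0), k(s(e), e))   [R4 at 1.1]
3. k(m(s(s(0)), 0, 0), k(s(e), e))  →  k(s(0), k(s(e), e))   [R2 at 1]
4. k(s(0), k(s(e), e))  →  k(s(0), e)   [R4 at 2]
5. k(s(0), e)  →  0   [R4 at ε]

0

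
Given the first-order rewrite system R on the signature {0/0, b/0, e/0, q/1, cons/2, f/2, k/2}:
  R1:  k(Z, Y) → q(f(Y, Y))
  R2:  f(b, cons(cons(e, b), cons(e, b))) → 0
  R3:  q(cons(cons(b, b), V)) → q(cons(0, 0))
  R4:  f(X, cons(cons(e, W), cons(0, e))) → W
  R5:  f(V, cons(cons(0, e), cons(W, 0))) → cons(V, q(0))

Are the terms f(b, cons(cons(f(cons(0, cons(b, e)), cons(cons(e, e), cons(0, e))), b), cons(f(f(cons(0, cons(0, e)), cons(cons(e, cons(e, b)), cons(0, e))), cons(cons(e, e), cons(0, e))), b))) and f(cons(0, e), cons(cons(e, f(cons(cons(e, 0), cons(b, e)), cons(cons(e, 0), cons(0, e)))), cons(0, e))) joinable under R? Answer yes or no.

Reduce t₁ = f(b, cons(cons(f(cons(0, cons(b, e)), cons(cons(e, e), cons(0, e))), b), cons(f(f(cons(0, cons(0, e)), cons(cons(e, cons(e, b)), cons(0, e))), cons(cons(e, e), cons(0, e))), b))):
1. f(b, cons(cons(f(cons(0, cons(b, e)), cons(cons(e, e), cons(0, e))), b), cons(f(f(cons(0, cons(0, e)), cons(cons(e, cons(e, b)), cons(0, e))), cons(cons(e, e), cons(0, e))), b)))  →  f(b, cons(cons(e, b), cons(f(f(cons(0, cons(0, e)), cons(cons(e, cons(e, b)), cons(0, e))), cons(cons(e, e), cons(0, e))), b)))   [R4 at 2.1.1]
2. f(b, cons(cons(e, b), cons(f(f(cons(0, cons(0, e)), cons(cons(e, cons(e, b)), cons(0, e))), cons(cons(e, e), cons(0, e))), b)))  →  f(b, cons(cons(e, b), cons(e, b)))   [R4 at 2.2.1]
3. f(b, cons(cons(e, b), cons(e, b)))  →  0   [R2 at ε]

Reduce t₂ = f(cons(0, e), cons(cons(e, f(cons(cons(e, 0), cons(b, e)), cons(cons(e, 0), cons(0, e)))), cons(0, e))):
1. f(cons(0, e), cons(cons(e, f(cons(cons(e, 0), cons(b, e)), cons(cons(e, 0), cons(0, e)))), cons(0, e)))  →  f(cons(cons(e, 0), cons(b, e)), cons(cons(e, 0), cons(0, e)))   [R4 at ε]
2. f(cons(cons(e, 0), cons(b, e)), cons(cons(e, 0), cons(0, e)))  →  0   [R4 at ε]

yes — NF(t₁) = 0, NF(t₂) = 0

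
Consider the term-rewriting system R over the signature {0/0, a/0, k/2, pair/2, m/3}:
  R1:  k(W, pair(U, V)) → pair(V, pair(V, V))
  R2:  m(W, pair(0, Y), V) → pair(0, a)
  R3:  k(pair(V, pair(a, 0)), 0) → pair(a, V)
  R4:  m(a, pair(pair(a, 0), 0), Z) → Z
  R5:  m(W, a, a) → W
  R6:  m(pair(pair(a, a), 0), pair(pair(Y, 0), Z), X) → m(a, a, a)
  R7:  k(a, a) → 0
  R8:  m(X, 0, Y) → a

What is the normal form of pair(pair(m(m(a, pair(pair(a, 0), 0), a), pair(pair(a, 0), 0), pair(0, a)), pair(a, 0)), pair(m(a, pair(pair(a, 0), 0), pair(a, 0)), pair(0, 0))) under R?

pair(pair(pair(0, a), pair(a, 0)), pair(pair(a, 0), pair(0, 0)))

1. pair(pair(m(m(a, pair(pair(a, 0), 0), a), pair(pair(a, 0), 0), pair(0, a)), pair(a, 0)), pair(m(a, pair(pair(a, 0), 0), pair(a, 0)), pair(0, 0)))  →  pair(pair(m(a, pair(pair(a, 0), 0), pair(0, a)), pair(a, 0)), pair(m(a, pair(pair(a, 0), 0), pair(a, 0)), pair(0, 0)))   [R4 at 1.1.1]
2. pair(pair(m(a, pair(pair(a, 0), 0), pair(0, a)), pair(a, 0)), pair(m(a, pair(pair(a, 0), 0), pair(a, 0)), pair(0, 0)))  →  pair(pair(pair(0, a), pair(a, 0)), pair(m(a, pair(pair(a, 0), 0), pair(a, 0)), pair(0, 0)))   [R4 at 1.1]
3. pair(pair(pair(0, a), pair(a, 0)), pair(m(a, pair(pair(a, 0), 0), pair(a, 0)), pair(0, 0)))  →  pair(pair(pair(0, a), pair(a, 0)), pair(pair(a, 0), pair(0, 0)))   [R4 at 2.1]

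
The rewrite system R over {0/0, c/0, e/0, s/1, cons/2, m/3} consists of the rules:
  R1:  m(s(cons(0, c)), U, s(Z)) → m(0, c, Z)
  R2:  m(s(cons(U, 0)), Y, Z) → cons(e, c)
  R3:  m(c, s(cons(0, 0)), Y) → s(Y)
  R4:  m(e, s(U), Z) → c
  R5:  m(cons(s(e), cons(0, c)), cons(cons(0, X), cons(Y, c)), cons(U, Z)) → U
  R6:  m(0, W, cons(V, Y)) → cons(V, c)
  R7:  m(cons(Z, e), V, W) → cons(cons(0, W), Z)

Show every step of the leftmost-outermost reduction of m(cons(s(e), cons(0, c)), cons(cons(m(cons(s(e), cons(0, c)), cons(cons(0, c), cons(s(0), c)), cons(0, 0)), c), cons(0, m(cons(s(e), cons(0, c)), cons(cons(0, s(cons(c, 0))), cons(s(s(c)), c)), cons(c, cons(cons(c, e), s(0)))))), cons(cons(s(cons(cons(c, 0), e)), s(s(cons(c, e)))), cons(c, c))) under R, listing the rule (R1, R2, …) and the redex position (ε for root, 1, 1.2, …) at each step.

cons(s(cons(cons(c, 0), e)), s(s(cons(c, e))))

1. m(cons(s(e), cons(0, c)), cons(cons(m(cons(s(e), cons(0, c)), cons(cons(0, c), cons(s(0), c)), cons(0, 0)), c), cons(0, m(cons(s(e), cons(0, c)), cons(cons(0, s(cons(c, 0))), cons(s(s(c)), c)), cons(c, cons(cons(c, e), s(0)))))), cons(cons(s(cons(cons(c, 0), e)), s(s(cons(c, e)))), cons(c, c)))  →  m(cons(s(e), cons(0, c)), cons(cons(0, c), cons(0, m(cons(s(e), cons(0, c)), cons(cons(0, s(cons(c, 0))), cons(s(s(c)), c)), cons(c, cons(cons(c, e), s(0)))))), cons(cons(s(cons(cons(c, 0), e)), s(s(cons(c, e)))), cons(c, c)))   [R5 at 2.1.1]
2. m(cons(s(e), cons(0, c)), cons(cons(0, c), cons(0, m(cons(s(e), cons(0, c)), cons(cons(0, s(cons(c, 0))), cons(s(s(c)), c)), cons(c, cons(cons(c, e), s(0)))))), cons(cons(s(cons(cons(c, 0), e)), s(s(cons(c, e)))), cons(c, c)))  →  m(cons(s(e), cons(0, c)), cons(cons(0, c), cons(0, c)), cons(cons(s(cons(cons(c, 0), e)), s(s(cons(c, e)))), cons(c, c)))   [R5 at 2.2.2]
3. m(cons(s(e), cons(0, c)), cons(cons(0, c), cons(0, c)), cons(cons(s(cons(cons(c, 0), e)), s(s(cons(c, e)))), cons(c, c)))  →  cons(s(cons(cons(c, 0), e)), s(s(cons(c, e))))   [R5 at ε]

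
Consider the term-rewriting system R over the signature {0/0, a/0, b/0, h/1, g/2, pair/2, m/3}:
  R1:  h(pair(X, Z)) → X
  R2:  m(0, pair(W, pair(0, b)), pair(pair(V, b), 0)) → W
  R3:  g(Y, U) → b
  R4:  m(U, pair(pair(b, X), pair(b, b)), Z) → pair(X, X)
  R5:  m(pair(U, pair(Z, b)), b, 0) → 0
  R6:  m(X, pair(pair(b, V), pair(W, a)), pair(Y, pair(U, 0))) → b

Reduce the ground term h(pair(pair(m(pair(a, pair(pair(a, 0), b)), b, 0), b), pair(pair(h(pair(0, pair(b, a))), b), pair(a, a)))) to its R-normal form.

pair(0, b)

1. h(pair(pair(m(pair(a, pair(pair(a, 0), b)), b, 0), b), pair(pair(h(pair(0, pair(b, a))), b), pair(a, a))))  →  pair(m(pair(a, pair(pair(a, 0), b)), b, 0), b)   [R1 at ε]
2. pair(m(pair(a, pair(pair(a, 0), b)), b, 0), b)  →  pair(0, b)   [R5 at 1]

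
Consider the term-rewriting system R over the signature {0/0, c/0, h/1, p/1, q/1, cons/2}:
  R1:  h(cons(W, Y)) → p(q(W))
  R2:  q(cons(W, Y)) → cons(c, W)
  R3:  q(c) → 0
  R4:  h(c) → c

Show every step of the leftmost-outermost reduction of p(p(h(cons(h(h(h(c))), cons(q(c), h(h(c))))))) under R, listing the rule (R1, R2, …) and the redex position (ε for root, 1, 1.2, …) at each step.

p(p(p(0)))

1. p(p(h(cons(h(h(h(c))), cons(q(c), h(h(c)))))))  →  p(p(p(q(h(h(h(c)))))))   [R1 at 1.1]
2. p(p(p(q(h(h(h(c)))))))  →  p(p(p(q(h(h(c))))))   [R4 at 1.1.1.1.1.1]
3. p(p(p(q(h(h(c))))))  →  p(p(p(q(h(c)))))   [R4 at 1.1.1.1.1]
4. p(p(p(q(h(c)))))  →  p(p(p(q(c))))   [R4 at 1.1.1.1]
5. p(p(p(q(c))))  →  p(p(p(0)))   [R3 at 1.1.1]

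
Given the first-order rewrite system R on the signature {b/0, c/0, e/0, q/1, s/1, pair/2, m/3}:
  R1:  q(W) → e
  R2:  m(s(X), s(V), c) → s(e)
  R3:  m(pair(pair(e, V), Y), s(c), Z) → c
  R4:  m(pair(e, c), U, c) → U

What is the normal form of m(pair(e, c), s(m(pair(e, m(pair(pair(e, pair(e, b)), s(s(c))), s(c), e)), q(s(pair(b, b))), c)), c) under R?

1. m(pair(e, c), s(m(pair(e, m(pair(pair(e, pair(e, b)), s(s(c))), s(c), e)), q(s(pair(b, b))), c)), c)  →  s(m(pair(e, m(pair(pair(e, pair(e, b)), s(s(c))), s(c), e)), q(s(pair(b, b))), c))   [R4 at ε]
2. s(m(pair(e, m(pair(pair(e, pair(e, b)), s(s(c))), s(c), e)), q(s(pair(b, b))), c))  →  s(m(pair(e, c), q(s(pair(b, b))), c))   [R3 at 1.1.2]
3. s(m(pair(e, c), q(s(pair(b, b))), c))  →  s(q(s(pair(b, b))))   [R4 at 1]
4. s(q(s(pair(b, b))))  →  s(e)   [R1 at 1]

s(e)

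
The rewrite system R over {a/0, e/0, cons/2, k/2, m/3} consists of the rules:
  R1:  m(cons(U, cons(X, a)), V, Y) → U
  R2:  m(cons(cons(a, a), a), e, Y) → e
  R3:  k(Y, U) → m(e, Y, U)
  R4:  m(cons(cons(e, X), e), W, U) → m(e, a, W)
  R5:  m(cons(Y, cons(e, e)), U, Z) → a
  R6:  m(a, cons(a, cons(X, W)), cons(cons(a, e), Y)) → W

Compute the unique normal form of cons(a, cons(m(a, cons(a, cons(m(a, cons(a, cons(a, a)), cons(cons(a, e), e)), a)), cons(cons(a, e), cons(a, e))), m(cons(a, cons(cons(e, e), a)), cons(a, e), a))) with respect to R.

cons(a, cons(a, a))

1. cons(a, cons(m(a, cons(a, cons(m(a, cons(a, cons(a, a)), cons(cons(a, e), e)), a)), cons(cons(a, e), cons(a, e))), m(cons(a, cons(cons(e, e), a)), cons(a, e), a)))  →  cons(a, cons(a, m(cons(a, cons(cons(e, e), a)), cons(a, e), a)))   [R6 at 2.1]
2. cons(a, cons(a, m(cons(a, cons(cons(e, e), a)), cons(a, e), a)))  →  cons(a, cons(a, a))   [R1 at 2.2]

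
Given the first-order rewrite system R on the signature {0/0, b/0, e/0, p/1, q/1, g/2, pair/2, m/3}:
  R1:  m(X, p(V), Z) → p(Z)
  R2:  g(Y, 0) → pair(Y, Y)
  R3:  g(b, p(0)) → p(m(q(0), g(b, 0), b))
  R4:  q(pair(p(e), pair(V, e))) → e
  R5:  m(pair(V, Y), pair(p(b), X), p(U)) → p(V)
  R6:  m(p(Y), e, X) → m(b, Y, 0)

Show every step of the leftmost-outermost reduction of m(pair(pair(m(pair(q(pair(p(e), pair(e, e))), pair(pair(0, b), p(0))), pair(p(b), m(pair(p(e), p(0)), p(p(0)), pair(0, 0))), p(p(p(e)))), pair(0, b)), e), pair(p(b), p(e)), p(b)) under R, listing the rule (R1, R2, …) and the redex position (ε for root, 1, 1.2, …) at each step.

p(pair(p(e), pair(0, b)))

1. m(pair(pair(m(pair(q(pair(p(e), pair(e, e))), pair(pair(0, b), p(0))), pair(p(b), m(pair(p(e), p(0)), p(p(0)), pair(0, 0))), p(p(p(e)))), pair(0, b)), e), pair(p(b), p(e)), p(b))  →  p(pair(m(pair(q(pair(p(e), pair(e, e))), pair(pair(0, b), p(0))), pair(p(b), m(pair(p(e), p(0)), p(p(0)), pair(0, 0))), p(p(p(e)))), pair(0, b)))   [R5 at ε]
2. p(pair(m(pair(q(pair(p(e), pair(e, e))), pair(pair(0, b), p(0))), pair(p(b), m(pair(p(e), p(0)), p(p(0)), pair(0, 0))), p(p(p(e)))), pair(0, b)))  →  p(pair(p(q(pair(p(e), pair(e, e)))), pair(0, b)))   [R5 at 1.1]
3. p(pair(p(q(pair(p(e), pair(e, e)))), pair(0, b)))  →  p(pair(p(e), pair(0, b)))   [R4 at 1.1.1]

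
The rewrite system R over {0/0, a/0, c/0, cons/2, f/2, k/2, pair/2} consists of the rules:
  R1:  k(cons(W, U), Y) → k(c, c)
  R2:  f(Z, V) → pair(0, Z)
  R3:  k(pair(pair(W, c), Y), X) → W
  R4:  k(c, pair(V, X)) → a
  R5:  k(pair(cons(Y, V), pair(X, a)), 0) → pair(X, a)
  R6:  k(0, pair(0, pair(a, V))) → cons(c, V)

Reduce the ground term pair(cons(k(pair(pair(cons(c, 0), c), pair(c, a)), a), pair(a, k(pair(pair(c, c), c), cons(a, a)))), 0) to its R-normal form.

pair(cons(cons(c, 0), pair(a, c)), 0)

1. pair(cons(k(pair(pair(cons(c, 0), c), pair(c, a)), a), pair(a, k(pair(pair(c, c), c), cons(a, a)))), 0)  →  pair(cons(cons(c, 0), pair(a, k(pair(pair(c, c), c), cons(a, a)))), 0)   [R3 at 1.1]
2. pair(cons(cons(c, 0), pair(a, k(pair(pair(c, c), c), cons(a, a)))), 0)  →  pair(cons(cons(c, 0), pair(a, c)), 0)   [R3 at 1.2.2]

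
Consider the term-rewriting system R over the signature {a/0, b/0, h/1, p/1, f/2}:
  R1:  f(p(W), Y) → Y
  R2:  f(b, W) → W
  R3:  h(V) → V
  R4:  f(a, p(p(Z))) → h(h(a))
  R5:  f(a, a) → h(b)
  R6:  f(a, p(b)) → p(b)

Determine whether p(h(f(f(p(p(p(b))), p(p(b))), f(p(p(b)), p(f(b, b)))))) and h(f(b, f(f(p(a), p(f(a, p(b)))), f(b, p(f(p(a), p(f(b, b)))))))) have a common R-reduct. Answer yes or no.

yes — NF(t₁) = p(p(b)), NF(t₂) = p(p(b))

Reduce t₁ = p(h(f(f(p(p(p(b))), p(p(b))), f(p(p(b)), p(f(b, b)))))):
1. p(h(f(f(p(p(p(b))), p(p(b))), f(p(p(b)), p(f(b, b))))))  →  p(f(f(p(p(p(b))), p(p(b))), f(p(p(b)), p(f(b, b)))))   [R3 at 1]
2. p(f(f(p(p(p(b))), p(p(b))), f(p(p(b)), p(f(b, b)))))  →  p(f(p(p(b)), f(p(p(b)), p(f(b, b)))))   [R1 at 1.1]
3. p(f(p(p(b)), f(p(p(b)), p(f(b, b)))))  →  p(f(p(p(b)), p(f(b, b))))   [R1 at 1]
4. p(f(p(p(b)), p(f(b, b))))  →  p(p(f(b, b)))   [R1 at 1]
5. p(p(f(b, b)))  →  p(p(b))   [R2 at 1.1]

Reduce t₂ = h(f(b, f(f(p(a), p(f(a, p(b)))), f(b, p(f(p(a), p(f(b, b)))))))):
1. h(f(b, f(f(p(a), p(f(a, p(b)))), f(b, p(f(p(a), p(f(b, b))))))))  →  f(b, f(f(p(a), p(f(a, p(b)))), f(b, p(f(p(a), p(f(b, b)))))))   [R3 at ε]
2. f(b, f(f(p(a), p(f(a, p(b)))), f(b, p(f(p(a), p(f(b, b)))))))  →  f(f(p(a), p(f(a, p(b)))), f(b, p(f(p(a), p(f(b, b))))))   [R2 at ε]
3. f(f(p(a), p(f(a, p(b)))), f(b, p(f(p(a), p(f(b, b))))))  →  f(p(f(a, p(b))), f(b, p(f(p(a), p(f(b, b))))))   [R1 at 1]
4. f(p(f(a, p(b))), f(b, p(f(p(a), p(f(b, b))))))  →  f(b, p(f(p(a), p(f(b, b)))))   [R1 at ε]
5. f(b, p(f(p(a), p(f(b, b)))))  →  p(f(p(a), p(f(b, b))))   [R2 at ε]
6. p(f(p(a), p(f(b, b))))  →  p(p(f(b, b)))   [R1 at 1]
7. p(p(f(b, b)))  →  p(p(b))   [R2 at 1.1]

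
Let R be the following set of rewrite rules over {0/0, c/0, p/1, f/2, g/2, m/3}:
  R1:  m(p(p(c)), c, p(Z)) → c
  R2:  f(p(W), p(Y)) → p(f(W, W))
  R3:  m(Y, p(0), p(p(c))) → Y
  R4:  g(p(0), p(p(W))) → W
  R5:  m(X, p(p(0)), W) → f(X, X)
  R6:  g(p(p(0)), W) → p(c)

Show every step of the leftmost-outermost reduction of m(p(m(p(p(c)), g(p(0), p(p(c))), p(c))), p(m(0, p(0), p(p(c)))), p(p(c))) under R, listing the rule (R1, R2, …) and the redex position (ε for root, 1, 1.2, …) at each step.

p(c)

1. m(p(m(p(p(c)), g(p(0), p(p(c))), p(c))), p(m(0, p(0), p(p(c)))), p(p(c)))  →  m(p(m(p(p(c)), c, p(c))), p(m(0, p(0), p(p(c)))), p(p(c)))   [R4 at 1.1.2]
2. m(p(m(p(p(c)), c, p(c))), p(m(0, p(0), p(p(c)))), p(p(c)))  →  m(p(c), p(m(0, p(0), p(p(c)))), p(p(c)))   [R1 at 1.1]
3. m(p(c), p(m(0, p(0), p(p(c)))), p(p(c)))  →  m(p(c), p(0), p(p(c)))   [R3 at 2.1]
4. m(p(c), p(0), p(p(c)))  →  p(c)   [R3 at ε]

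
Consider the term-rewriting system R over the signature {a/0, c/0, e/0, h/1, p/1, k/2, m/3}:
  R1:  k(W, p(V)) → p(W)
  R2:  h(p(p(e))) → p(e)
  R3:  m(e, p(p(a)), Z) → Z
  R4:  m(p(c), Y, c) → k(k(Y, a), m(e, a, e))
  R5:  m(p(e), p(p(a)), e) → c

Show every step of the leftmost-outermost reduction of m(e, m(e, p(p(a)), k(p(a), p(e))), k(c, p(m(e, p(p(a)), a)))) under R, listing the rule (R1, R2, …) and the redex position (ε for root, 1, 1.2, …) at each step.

p(c)

1. m(e, m(e, p(p(a)), k(p(a), p(e))), k(c, p(m(e, p(p(a)), a))))  →  m(e, k(p(a), p(e)), k(c, p(m(e, p(p(a)), a))))   [R3 at 2]
2. m(e, k(p(a), p(e)), k(c, p(m(e, p(p(a)), a))))  →  m(e, p(p(a)), k(c, p(m(e, p(p(a)), a))))   [R1 at 2]
3. m(e, p(p(a)), k(c, p(m(e, p(p(a)), a))))  →  k(c, p(m(e, p(p(a)), a)))   [R3 at ε]
4. k(c, p(m(e, p(p(a)), a)))  →  p(c)   [R1 at ε]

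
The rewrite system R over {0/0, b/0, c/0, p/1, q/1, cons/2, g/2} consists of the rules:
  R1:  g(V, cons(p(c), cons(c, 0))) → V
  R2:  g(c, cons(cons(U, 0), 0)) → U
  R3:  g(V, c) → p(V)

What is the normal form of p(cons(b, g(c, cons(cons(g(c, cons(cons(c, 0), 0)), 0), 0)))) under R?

p(cons(b, c))

1. p(cons(b, g(c, cons(cons(g(c, cons(cons(c, 0), 0)), 0), 0))))  →  p(cons(b, g(c, cons(cons(c, 0), 0))))   [R2 at 1.2]
2. p(cons(b, g(c, cons(cons(c, 0), 0))))  →  p(cons(b, c))   [R2 at 1.2]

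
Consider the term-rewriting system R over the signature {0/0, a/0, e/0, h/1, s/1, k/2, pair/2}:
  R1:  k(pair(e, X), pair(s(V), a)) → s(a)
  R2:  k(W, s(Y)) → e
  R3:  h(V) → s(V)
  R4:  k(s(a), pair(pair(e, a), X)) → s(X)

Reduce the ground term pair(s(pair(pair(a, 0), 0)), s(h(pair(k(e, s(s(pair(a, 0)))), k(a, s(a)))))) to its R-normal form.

pair(s(pair(pair(a, 0), 0)), s(s(pair(e, e))))

1. pair(s(pair(pair(a, 0), 0)), s(h(pair(k(e, s(s(pair(a, 0)))), k(a, s(a))))))  →  pair(s(pair(pair(a, 0), 0)), s(s(pair(k(e, s(s(pair(a, 0)))), k(a, s(a))))))   [R3 at 2.1]
2. pair(s(pair(pair(a, 0), 0)), s(s(pair(k(e, s(s(pair(a, 0)))), k(a, s(a))))))  →  pair(s(pair(pair(a, 0), 0)), s(s(pair(e, k(a, s(a))))))   [R2 at 2.1.1.1]
3. pair(s(pair(pair(a, 0), 0)), s(s(pair(e, k(a, s(a))))))  →  pair(s(pair(pair(a, 0), 0)), s(s(pair(e, e))))   [R2 at 2.1.1.2]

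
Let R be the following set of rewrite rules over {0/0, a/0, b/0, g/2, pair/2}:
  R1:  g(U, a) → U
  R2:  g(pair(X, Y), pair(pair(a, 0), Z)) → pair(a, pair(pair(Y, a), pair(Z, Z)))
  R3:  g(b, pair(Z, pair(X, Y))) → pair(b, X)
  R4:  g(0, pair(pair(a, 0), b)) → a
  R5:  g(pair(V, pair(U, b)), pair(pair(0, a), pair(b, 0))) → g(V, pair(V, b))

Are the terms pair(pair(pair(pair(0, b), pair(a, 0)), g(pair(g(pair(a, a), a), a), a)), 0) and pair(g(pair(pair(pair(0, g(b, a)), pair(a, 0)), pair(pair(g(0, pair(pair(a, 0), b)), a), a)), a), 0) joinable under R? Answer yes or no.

Reduce t₁ = pair(pair(pair(pair(0, b), pair(a, 0)), g(pair(g(pair(a, a), a), a), a)), 0):
1. pair(pair(pair(pair(0, b), pair(a, 0)), g(pair(g(pair(a, a), a), a), a)), 0)  →  pair(pair(pair(pair(0, b), pair(a, 0)), pair(g(pair(a, a), a), a)), 0)   [R1 at 1.2]
2. pair(pair(pair(pair(0, b), pair(a, 0)), pair(g(pair(a, a), a), a)), 0)  →  pair(pair(pair(pair(0, b), pair(a, 0)), pair(pair(a, a), a)), 0)   [R1 at 1.2.1]

Reduce t₂ = pair(g(pair(pair(pair(0, g(b, a)), pair(a, 0)), pair(pair(g(0, pair(pair(a, 0), b)), a), a)), a), 0):
1. pair(g(pair(pair(pair(0, g(b, a)), pair(a, 0)), pair(pair(g(0, pair(pair(a, 0), b)), a), a)), a), 0)  →  pair(pair(pair(pair(0, g(b, a)), pair(a, 0)), pair(pair(g(0, pair(pair(a, 0), b)), a), a)), 0)   [R1 at 1]
2. pair(pair(pair(pair(0, g(b, a)), pair(a, 0)), pair(pair(g(0, pair(pair(a, 0), b)), a), a)), 0)  →  pair(pair(pair(pair(0, b), pair(a, 0)), pair(pair(g(0, pair(pair(a, 0), b)), a), a)), 0)   [R1 at 1.1.1.2]
3. pair(pair(pair(pair(0, b), pair(a, 0)), pair(pair(g(0, pair(pair(a, 0), b)), a), a)), 0)  →  pair(pair(pair(pair(0, b), pair(a, 0)), pair(pair(a, a), a)), 0)   [R4 at 1.2.1.1]

yes — NF(t₁) = pair(pair(pair(pair(0, b), pair(a, 0)), pair(pair(a, a), a)), 0), NF(t₂) = pair(pair(pair(pair(0, b), pair(a, 0)), pair(pair(a, a), a)), 0)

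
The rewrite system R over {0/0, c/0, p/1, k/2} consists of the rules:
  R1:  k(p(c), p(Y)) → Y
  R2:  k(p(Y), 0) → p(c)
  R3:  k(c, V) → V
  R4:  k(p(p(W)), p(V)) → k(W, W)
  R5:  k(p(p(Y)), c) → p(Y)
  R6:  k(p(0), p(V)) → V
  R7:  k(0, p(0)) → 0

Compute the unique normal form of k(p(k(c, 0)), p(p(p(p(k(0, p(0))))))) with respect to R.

p(p(p(0)))

1. k(p(k(c, 0)), p(p(p(p(k(0, p(0)))))))  →  k(p(0), p(p(p(p(k(0, p(0)))))))   [R3 at 1.1]
2. k(p(0), p(p(p(p(k(0, p(0)))))))  →  p(p(p(k(0, p(0)))))   [R6 at ε]
3. p(p(p(k(0, p(0)))))  →  p(p(p(0)))   [R7 at 1.1.1]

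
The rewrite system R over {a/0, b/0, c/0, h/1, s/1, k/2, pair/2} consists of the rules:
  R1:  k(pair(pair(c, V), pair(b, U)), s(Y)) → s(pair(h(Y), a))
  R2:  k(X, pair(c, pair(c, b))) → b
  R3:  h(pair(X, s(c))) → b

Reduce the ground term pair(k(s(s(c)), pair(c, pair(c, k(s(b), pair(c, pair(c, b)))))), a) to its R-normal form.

pair(b, a)

1. pair(k(s(s(c)), pair(c, pair(c, k(s(b), pair(c, pair(c, b)))))), a)  →  pair(k(s(s(c)), pair(c, pair(c, b))), a)   [R2 at 1.2.2.2]
2. pair(k(s(s(c)), pair(c, pair(c, b))), a)  →  pair(b, a)   [R2 at 1]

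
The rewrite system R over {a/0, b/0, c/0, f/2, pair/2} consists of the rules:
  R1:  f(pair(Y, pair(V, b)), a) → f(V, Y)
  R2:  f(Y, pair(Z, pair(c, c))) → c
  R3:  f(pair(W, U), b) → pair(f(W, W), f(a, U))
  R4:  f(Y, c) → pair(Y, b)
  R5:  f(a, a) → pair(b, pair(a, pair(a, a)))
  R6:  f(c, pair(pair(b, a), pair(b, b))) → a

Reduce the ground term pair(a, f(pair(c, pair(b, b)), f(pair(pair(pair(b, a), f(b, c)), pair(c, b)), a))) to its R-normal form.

1. pair(a, f(pair(c, pair(b, b)), f(pair(pair(pair(b, a), f(b, c)), pair(c, b)), a)))  →  pair(a, f(pair(c, pair(b, b)), f(c, pair(pair(b, a), f(b, c)))))   [R1 at 2.2]
2. pair(a, f(pair(c, pair(b, b)), f(c, pair(pair(b, a), f(b, c)))))  →  pair(a, f(pair(c, pair(b, b)), f(c, pair(pair(b, a), pair(b, b)))))   [R4 at 2.2.2.2]
3. pair(a, f(pair(c, pair(b, b)), f(c, pair(pair(b, a), pair(b, b)))))  →  pair(a, f(pair(c, pair(b, b)), a))   [R6 at 2.2]
4. pair(a, f(pair(c, pair(b, b)), a))  →  pair(a, f(b, c))   [R1 at 2]
5. pair(a, f(b, c))  →  pair(a, pair(b, b))   [R4 at 2]

pair(a, pair(b, b))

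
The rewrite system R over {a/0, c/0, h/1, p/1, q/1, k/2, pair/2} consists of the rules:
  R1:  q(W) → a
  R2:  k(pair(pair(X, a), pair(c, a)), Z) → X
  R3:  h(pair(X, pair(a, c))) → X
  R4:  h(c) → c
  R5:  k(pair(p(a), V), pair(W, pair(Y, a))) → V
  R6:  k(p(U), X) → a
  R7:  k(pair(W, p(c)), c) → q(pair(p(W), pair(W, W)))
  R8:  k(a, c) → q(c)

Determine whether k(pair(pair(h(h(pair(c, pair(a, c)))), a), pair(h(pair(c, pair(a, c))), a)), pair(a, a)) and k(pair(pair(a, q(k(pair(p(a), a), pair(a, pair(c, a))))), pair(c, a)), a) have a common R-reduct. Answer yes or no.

no — NF(t₁) = c, NF(t₂) = a

Reduce t₁ = k(pair(pair(h(h(pair(c, pair(a, c)))), a), pair(h(pair(c, pair(a, c))), a)), pair(a, a)):
1. k(pair(pair(h(h(pair(c, pair(a, c)))), a), pair(h(pair(c, pair(a, c))), a)), pair(a, a))  →  k(pair(pair(h(c), a), pair(h(pair(c, pair(a, c))), a)), pair(a, a))   [R3 at 1.1.1.1]
2. k(pair(pair(h(c), a), pair(h(pair(c, pair(a, c))), a)), pair(a, a))  →  k(pair(pair(c, a), pair(h(pair(c, pair(a, c))), a)), pair(a, a))   [R4 at 1.1.1]
3. k(pair(pair(c, a), pair(h(pair(c, pair(a, c))), a)), pair(a, a))  →  k(pair(pair(c, a), pair(c, a)), pair(a, a))   [R3 at 1.2.1]
4. k(pair(pair(c, a), pair(c, a)), pair(a, a))  →  c   [R2 at ε]

Reduce t₂ = k(pair(pair(a, q(k(pair(p(a), a), pair(a, pair(c, a))))), pair(c, a)), a):
1. k(pair(pair(a, q(k(pair(p(a), a), pair(a, pair(c, a))))), pair(c, a)), a)  →  k(pair(pair(a, a), pair(c, a)), a)   [R1 at 1.1.2]
2. k(pair(pair(a, a), pair(c, a)), a)  →  a   [R2 at ε]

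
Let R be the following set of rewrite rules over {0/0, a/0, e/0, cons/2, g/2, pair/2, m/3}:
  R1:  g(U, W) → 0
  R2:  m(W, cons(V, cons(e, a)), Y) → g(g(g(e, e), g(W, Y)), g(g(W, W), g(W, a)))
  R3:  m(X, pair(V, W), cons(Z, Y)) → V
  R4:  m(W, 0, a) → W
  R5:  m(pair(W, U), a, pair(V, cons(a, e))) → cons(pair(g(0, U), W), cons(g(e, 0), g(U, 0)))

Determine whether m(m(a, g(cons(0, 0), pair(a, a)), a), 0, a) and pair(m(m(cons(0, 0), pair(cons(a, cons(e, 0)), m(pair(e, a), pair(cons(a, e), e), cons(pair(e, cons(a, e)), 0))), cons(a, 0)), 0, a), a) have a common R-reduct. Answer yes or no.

Reduce t₁ = m(m(a, g(cons(0, 0), pair(a, a)), a), 0, a):
1. m(m(a, g(cons(0, 0), pair(a, a)), a), 0, a)  →  m(a, g(cons(0, 0), pair(a, a)), a)   [R4 at ε]
2. m(a, g(cons(0, 0), pair(a, a)), a)  →  m(a, 0, a)   [R1 at 2]
3. m(a, 0, a)  →  a   [R4 at ε]

Reduce t₂ = pair(m(m(cons(0, 0), pair(cons(a, cons(e, 0)), m(pair(e, a), pair(cons(a, e), e), cons(pair(e, cons(a, e)), 0))), cons(a, 0)), 0, a), a):
1. pair(m(m(cons(0, 0), pair(cons(a, cons(e, 0)), m(pair(e, a), pair(cons(a, e), e), cons(pair(e, cons(a, e)), 0))), cons(a, 0)), 0, a), a)  →  pair(m(cons(0, 0), pair(cons(a, cons(e, 0)), m(pair(e, a), pair(cons(a, e), e), cons(pair(e, cons(a, e)), 0))), cons(a, 0)), a)   [R4 at 1]
2. pair(m(cons(0, 0), pair(cons(a, cons(e, 0)), m(pair(e, a), pair(cons(a, e), e), cons(pair(e, cons(a, e)), 0))), cons(a, 0)), a)  →  pair(cons(a, cons(e, 0)), a)   [R3 at 1]

no — NF(t₁) = a, NF(t₂) = pair(cons(a, cons(e, 0)), a)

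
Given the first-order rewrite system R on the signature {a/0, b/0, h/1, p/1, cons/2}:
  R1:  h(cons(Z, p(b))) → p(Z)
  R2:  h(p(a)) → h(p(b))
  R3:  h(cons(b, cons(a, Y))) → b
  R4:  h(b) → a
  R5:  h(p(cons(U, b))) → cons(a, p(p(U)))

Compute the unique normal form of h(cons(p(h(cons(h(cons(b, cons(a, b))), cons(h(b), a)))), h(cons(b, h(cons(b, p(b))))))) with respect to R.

1. h(cons(p(h(cons(h(cons(b, cons(a, b))), cons(h(b), a)))), h(cons(b, h(cons(b, p(b)))))))  →  h(cons(p(h(cons(b, cons(h(b), a)))), h(cons(b, h(cons(b, p(b)))))))   [R3 at 1.1.1.1.1]
2. h(cons(p(h(cons(b, cons(h(b), a)))), h(cons(b, h(cons(b, p(b)))))))  →  h(cons(p(h(cons(b, cons(a, a)))), h(cons(b, h(cons(b, p(b)))))))   [R4 at 1.1.1.1.2.1]
3. h(cons(p(h(cons(b, cons(a, a)))), h(cons(b, h(cons(b, p(b)))))))  →  h(cons(p(b), h(cons(b, h(cons(b, p(b)))))))   [R3 at 1.1.1]
4. h(cons(p(b), h(cons(b, h(cons(b, p(b)))))))  →  h(cons(p(b), h(cons(b, p(b)))))   [R1 at 1.2.1.2]
5. h(cons(p(b), h(cons(b, p(b)))))  →  h(cons(p(b), p(b)))   [R1 at 1.2]
6. h(cons(p(b), p(b)))  →  p(p(b))   [R1 at ε]

p(p(b))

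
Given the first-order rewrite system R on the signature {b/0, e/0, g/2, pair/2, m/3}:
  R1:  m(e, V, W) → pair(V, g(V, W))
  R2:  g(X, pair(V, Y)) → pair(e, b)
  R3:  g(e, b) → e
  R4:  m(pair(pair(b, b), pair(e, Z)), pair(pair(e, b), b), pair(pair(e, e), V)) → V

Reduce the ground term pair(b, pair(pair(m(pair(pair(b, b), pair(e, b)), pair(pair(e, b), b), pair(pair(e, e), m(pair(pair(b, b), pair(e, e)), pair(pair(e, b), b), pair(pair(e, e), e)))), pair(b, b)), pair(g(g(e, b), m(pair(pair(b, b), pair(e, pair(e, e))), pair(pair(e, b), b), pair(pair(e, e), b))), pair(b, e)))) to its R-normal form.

pair(b, pair(pair(e, pair(b, b)), pair(e, pair(b, e))))

1. pair(b, pair(pair(m(pair(pair(b, b), pair(e, b)), pair(pair(e, b), b), pair(pair(e, e), m(pair(pair(b, b), pair(e, e)), pair(pair(e, b), b), pair(pair(e, e), e)))), pair(b, b)), pair(g(g(e, b), m(pair(pair(b, b), pair(e, pair(e, e))), pair(pair(e, b), b), pair(pair(e, e), b))), pair(b, e))))  →  pair(b, pair(pair(m(pair(pair(b, b), pair(e, e)), pair(pair(e, b), b), pair(pair(e, e), e)), pair(b, b)), pair(g(g(e, b), m(pair(pair(b, b), pair(e, pair(e, e))), pair(pair(e, b), b), pair(pair(e, e), b))), pair(b, e))))   [R4 at 2.1.1]
2. pair(b, pair(pair(m(pair(pair(b, b), pair(e, e)), pair(pair(e, b), b), pair(pair(e, e), e)), pair(b, b)), pair(g(g(e, b), m(pair(pair(b, b), pair(e, pair(e, e))), pair(pair(e, b), b), pair(pair(e, e), b))), pair(b, e))))  →  pair(b, pair(pair(e, pair(b, b)), pair(g(g(e, b), m(pair(pair(b, b), pair(e, pair(e, e))), pair(pair(e, b), b), pair(pair(e, e), b))), pair(b, e))))   [R4 at 2.1.1]
3. pair(b, pair(pair(e, pair(b, b)), pair(g(g(e, b), m(pair(pair(b, b), pair(e, pair(e, e))), pair(pair(e, b), b), pair(pair(e, e), b))), pair(b, e))))  →  pair(b, pair(pair(e, pair(b, b)), pair(g(e, m(pair(pair(b, b), pair(e, pair(e, e))), pair(pair(e, b), b), pair(pair(e, e), b))), pair(b, e))))   [R3 at 2.2.1.1]
4. pair(b, pair(pair(e, pair(b, b)), pair(g(e, m(pair(pair(b, b), pair(e, pair(e, e))), pair(pair(e, b), b), pair(pair(e, e), b))), pair(b, e))))  →  pair(b, pair(pair(e, pair(b, b)), pair(g(e, b), pair(b, e))))   [R4 at 2.2.1.2]
5. pair(b, pair(pair(e, pair(b, b)), pair(g(e, b), pair(b, e))))  →  pair(b, pair(pair(e, pair(b, b)), pair(e, pair(b, e))))   [R3 at 2.2.1]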